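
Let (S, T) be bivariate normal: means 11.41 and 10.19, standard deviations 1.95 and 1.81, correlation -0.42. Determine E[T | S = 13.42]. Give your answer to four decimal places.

For a bivariate normal, E[T | S=x] = μ_T + ρ·(σ_T/σ_S)·(x − μ_S).
E[T | S=13.42] = 10.19 + (-0.42)·(1.81/1.95)·(13.42 − (11.41)) = 10.19 + (-0.38985)·(2.01) = 9.4064.

9.4064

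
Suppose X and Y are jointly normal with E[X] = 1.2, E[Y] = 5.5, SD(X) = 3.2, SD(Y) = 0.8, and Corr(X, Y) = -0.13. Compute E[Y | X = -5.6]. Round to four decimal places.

5.7210

E[Y | X=x] = μ_Y + ρ(σ_Y/σ_X)(x − μ_X) for jointly normal variables.
E[Y | X=-5.6] = 5.5 + (-0.13)·(0.8/3.2)·(-5.6 − (1.2)) = 5.5 + (-0.0325)·(-6.8) = 5.7210.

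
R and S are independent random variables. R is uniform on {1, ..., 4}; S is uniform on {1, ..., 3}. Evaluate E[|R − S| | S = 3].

1

Outcomes with S = 3: (1,3), (2,3), (3,3), (4,3), each with probability 1/12.
E[|R − S| | S = 3] = (2 + 1 + 0 + 1) / 4 = 1.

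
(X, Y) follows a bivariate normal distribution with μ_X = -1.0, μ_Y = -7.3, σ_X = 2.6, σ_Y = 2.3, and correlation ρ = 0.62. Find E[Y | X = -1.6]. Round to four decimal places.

-7.6291

E[Y | X=x] = μ_Y + ρ(σ_Y/σ_X)(x − μ_X) for jointly normal variables.
E[Y | X=-1.6] = -7.3 + (0.62)·(2.3/2.6)·(-1.6 − (-1.0)) = -7.3 + (0.54846)·(-0.6) = -7.6291.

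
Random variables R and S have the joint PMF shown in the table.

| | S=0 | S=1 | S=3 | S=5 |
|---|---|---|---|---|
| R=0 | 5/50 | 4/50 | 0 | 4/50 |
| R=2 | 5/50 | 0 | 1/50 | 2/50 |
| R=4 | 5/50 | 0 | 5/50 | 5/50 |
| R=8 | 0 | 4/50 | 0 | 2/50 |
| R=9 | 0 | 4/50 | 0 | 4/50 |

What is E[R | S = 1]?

P(S = 1) = 6/25.
Σ R·P over the event = 0·(4/50) + 8·(4/50) + 9·(4/50) = 34/25.
E[R | S = 1] = (34/25) / (6/25) = 17/3.

17/3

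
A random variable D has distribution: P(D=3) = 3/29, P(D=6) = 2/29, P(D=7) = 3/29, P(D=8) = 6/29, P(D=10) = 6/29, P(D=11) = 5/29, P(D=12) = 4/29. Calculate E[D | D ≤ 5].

P(D ≤ 5) = 3/29.
Σ over the event: 3·3/29 = 9/29.
E[D | D ≤ 5] = (9/29) / (3/29) = 3.

3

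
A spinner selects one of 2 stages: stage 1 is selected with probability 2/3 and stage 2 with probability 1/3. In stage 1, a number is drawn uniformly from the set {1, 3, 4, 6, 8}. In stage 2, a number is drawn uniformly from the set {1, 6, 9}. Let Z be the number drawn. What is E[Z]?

E[Z | stage 1] = (1+3+4+6+8)/5 = 22/5.
E[Z | stage 2] = (1+6+9)/3 = 16/3.
By the law of total expectation,
E[Z] = (2/3)·(22/5) + (1/3)·(16/3) = 212/45.

212/45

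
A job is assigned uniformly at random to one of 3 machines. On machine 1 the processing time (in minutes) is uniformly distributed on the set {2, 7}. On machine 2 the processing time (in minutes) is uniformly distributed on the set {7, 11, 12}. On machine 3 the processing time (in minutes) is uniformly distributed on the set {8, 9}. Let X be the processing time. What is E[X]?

E[X | machine 1] = (2+7)/2 = 9/2.
E[X | machine 2] = (7+11+12)/3 = 10.
E[X | machine 3] = (8+9)/2 = 17/2.
E[X] = (1/3)·(9/2) + (1/3)·(10) + (1/3)·(17/2) = 23/3.

23/3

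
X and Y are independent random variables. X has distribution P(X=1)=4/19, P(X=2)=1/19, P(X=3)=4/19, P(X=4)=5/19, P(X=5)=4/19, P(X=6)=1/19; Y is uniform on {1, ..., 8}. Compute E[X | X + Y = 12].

P(X + Y = 12) = 5/76.
Summing X·P(x,y) over outcomes with X + Y = 12 gives 23/76.
E[X | X + Y = 12] = (23/76) / (5/76) = 23/5.

23/5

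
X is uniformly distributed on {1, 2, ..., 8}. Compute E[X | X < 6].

Given X < 6, X is equally likely to be any of {1, 2, 3, 4, 5}.
E[X | X < 6] = (1 + 2 + 3 + 4 + 5) / 5 = 3.

3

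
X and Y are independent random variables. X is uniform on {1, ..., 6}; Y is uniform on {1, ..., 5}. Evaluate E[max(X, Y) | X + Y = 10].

P(X + Y = 10) = 1/15.
Summing max(X,Y)·P(x,y) over outcomes with X + Y = 10 gives 11/30.
E[max(X, Y) | X + Y = 10] = (11/30) / (1/15) = 11/2.

11/2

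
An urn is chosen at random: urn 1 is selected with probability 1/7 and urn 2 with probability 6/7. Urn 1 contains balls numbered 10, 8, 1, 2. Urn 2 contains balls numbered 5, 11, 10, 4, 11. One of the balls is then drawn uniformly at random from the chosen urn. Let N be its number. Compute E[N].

1089/140

E[N | urn 1] = (10+8+1+2)/4 = 21/4.
E[N | urn 2] = (5+11+10+4+11)/5 = 41/5.
By the law of total expectation,
E[N] = (1/7)·(21/4) + (6/7)·(41/5) = 1089/140.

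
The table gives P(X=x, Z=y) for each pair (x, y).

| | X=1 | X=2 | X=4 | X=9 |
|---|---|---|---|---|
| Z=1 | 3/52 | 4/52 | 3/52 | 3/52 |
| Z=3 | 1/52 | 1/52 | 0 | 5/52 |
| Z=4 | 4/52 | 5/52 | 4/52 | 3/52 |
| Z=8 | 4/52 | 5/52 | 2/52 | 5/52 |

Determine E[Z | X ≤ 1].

9/2

P(X ≤ 1) = 3/13.
Σ Z·P over the event = 1·(3/52) + 3·(1/52) + 4·(4/52) + 8·(4/52) = 27/26.
E[Z | X ≤ 1] = (27/26) / (3/13) = 9/2.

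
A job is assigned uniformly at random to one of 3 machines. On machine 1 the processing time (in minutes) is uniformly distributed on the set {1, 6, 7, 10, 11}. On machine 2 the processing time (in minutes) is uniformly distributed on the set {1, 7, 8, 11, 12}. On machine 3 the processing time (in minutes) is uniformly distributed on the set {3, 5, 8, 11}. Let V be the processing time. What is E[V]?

E[V | machine 1] = (1+6+7+10+11)/5 = 7.
E[V | machine 2] = (1+7+8+11+12)/5 = 39/5.
E[V | machine 3] = (3+5+8+11)/4 = 27/4.
By the law of total expectation,
E[V] = (1/3)·(7) + (1/3)·(39/5) + (1/3)·(27/4) = 431/60.

431/60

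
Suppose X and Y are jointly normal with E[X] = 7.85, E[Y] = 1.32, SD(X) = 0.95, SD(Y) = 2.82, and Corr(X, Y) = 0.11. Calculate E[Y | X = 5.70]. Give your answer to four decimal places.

0.6180

E[Y | X=x] = μ_Y + ρ(σ_Y/σ_X)(x − μ_X) for jointly normal variables.
E[Y | X=5.70] = 1.32 + (0.11)·(2.82/0.95)·(5.70 − (7.85)) = 1.32 + (0.32653)·(-2.15) = 0.6180.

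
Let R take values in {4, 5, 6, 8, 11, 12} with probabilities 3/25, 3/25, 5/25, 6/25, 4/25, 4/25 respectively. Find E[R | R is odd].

P(R is odd) = 7/25.
Σ over the event: 5·3/25 + 11·4/25 = 59/25.
E[R | R is odd] = (59/25) / (7/25) = 59/7.

59/7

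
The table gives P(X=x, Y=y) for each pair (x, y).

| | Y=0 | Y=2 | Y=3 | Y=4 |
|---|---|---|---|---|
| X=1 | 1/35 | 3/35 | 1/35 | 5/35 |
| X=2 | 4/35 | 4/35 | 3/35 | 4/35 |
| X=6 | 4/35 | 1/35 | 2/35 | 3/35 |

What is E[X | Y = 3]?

19/6

P(Y = 3) = 6/35.
Σ X·P over the event = 1·(1/35) + 2·(3/35) + 6·(2/35) = 19/35.
E[X | Y = 3] = (19/35) / (6/35) = 19/6.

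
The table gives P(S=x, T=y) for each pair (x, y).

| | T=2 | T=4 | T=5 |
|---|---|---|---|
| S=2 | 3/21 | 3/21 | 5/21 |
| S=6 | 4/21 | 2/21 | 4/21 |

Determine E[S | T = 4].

18/5

P(T = 4) = 5/21.
Σ S·P over the event = 2·(3/21) + 6·(2/21) = 6/7.
E[S | T = 4] = (6/7) / (5/21) = 18/5.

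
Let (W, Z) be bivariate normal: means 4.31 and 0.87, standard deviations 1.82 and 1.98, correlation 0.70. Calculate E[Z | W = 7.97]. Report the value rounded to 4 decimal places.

E[Z | W=x] = μ_Z + ρ(σ_Z/σ_W)(x − μ_W) for jointly normal variables.
E[Z | W=7.97] = 0.87 + (0.70)·(1.98/1.82)·(7.97 − (4.31)) = 0.87 + (0.76154)·(3.66) = 3.6572.

3.6572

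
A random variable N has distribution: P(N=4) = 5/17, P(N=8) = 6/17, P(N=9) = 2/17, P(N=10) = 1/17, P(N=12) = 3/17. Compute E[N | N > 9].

P(N > 9) = 4/17.
Σ over the event: 10·1/17 + 12·3/17 = 46/17.
E[N | N > 9] = (46/17) / (4/17) = 23/2.

23/2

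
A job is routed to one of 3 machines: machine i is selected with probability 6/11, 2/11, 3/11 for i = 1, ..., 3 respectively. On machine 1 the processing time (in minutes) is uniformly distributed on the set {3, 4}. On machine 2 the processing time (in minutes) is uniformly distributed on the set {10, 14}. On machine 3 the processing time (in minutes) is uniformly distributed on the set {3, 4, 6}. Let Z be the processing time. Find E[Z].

58/11

E[Z | machine 1] = (3+4)/2 = 7/2.
E[Z | machine 2] = (10+14)/2 = 12.
E[Z | machine 3] = (3+4+6)/3 = 13/3.
By the law of total expectation,
E[Z] = (6/11)·(7/2) + (2/11)·(12) + (3/11)·(13/3) = 58/11.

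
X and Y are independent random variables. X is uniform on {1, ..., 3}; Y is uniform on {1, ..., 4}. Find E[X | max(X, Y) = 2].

5/3

Outcomes with max(X, Y) = 2: (1,2), (2,1), (2,2), each with probability 1/12.
E[X | max(X, Y) = 2] = (1 + 2 + 2) / 3 = 5/3.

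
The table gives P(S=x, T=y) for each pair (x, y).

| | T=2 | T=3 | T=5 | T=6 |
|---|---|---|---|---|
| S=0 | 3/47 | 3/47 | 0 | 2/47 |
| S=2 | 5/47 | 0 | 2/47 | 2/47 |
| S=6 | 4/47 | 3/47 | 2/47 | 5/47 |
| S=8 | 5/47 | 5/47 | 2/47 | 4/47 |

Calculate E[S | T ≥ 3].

P(T ≥ 3) = 30/47.
Summing S·P(S=x,T=y) over the conditioning event gives 156/47.
E[S | T ≥ 3] = (156/47) / (30/47) = 26/5.

26/5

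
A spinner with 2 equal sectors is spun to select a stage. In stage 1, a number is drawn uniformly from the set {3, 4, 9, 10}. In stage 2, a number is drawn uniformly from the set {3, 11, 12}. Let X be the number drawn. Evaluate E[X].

E[X | stage 1] = (3+4+9+10)/4 = 13/2.
E[X | stage 2] = (3+11+12)/3 = 26/3.
E[X] = (1/2)·(13/2) + (1/2)·(26/3) = 91/12.

91/12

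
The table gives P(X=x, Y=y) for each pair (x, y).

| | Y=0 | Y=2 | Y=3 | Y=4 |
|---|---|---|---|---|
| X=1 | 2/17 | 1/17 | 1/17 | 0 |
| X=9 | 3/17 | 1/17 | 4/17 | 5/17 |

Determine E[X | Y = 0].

P(Y = 0) = 5/17.
Σ X·P over the event = 1·(2/17) + 9·(3/17) = 29/17.
E[X | Y = 0] = (29/17) / (5/17) = 29/5.

29/5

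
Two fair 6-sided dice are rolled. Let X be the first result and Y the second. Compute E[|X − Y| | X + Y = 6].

P(X + Y = 6) = 5/36.
Summing |X−Y|·P(x,y) over outcomes with X + Y = 6 gives 1/3.
E[|X − Y| | X + Y = 6] = (1/3) / (5/36) = 12/5.

12/5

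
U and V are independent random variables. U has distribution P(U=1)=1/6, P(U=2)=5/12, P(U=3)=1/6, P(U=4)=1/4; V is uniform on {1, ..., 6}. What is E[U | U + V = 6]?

P(U + V = 6) = 1/6.
Summing U·P(x,y) over outcomes with U + V = 6 gives 5/12.
E[U | U + V = 6] = (5/12) / (1/6) = 5/2.

5/2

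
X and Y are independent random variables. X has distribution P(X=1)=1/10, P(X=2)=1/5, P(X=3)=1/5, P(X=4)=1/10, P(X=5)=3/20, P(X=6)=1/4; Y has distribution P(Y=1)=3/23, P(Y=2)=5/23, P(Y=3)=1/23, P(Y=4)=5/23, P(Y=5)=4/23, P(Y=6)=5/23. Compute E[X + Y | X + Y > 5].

P(X + Y > 5) = 179/230.
Summing (X+Y)·P(x,y) over outcomes with X + Y > 5 gives 3031/460.
E[X + Y | X + Y > 5] = (3031/460) / (179/230) = 3031/358.

3031/358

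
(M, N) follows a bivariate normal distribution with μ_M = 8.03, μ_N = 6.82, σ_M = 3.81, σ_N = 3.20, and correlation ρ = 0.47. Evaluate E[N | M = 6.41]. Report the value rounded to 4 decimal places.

6.1805

The regression of N on M has slope ρ·σ_N/σ_M and passes through (μ_M, μ_N).
E[N | M=6.41] = 6.82 + (0.47)·(3.20/3.81)·(6.41 − (8.03)) = 6.82 + (0.39475)·(-1.62) = 6.1805.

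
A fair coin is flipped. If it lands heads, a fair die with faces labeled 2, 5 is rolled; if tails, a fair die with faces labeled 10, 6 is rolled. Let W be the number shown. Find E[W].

E[W | heads] = (2+5)/2 = 7/2.
E[W | tails] = (10+6)/2 = 8.
By the law of total expectation,
E[W] = (1/2)·(7/2) + (1/2)·(8) = 23/4.

23/4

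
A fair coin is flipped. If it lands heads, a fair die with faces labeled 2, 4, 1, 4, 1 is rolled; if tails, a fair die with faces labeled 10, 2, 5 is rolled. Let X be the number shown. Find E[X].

121/30

E[X | heads] = (2+4+1+4+1)/5 = 12/5.
E[X | tails] = (10+2+5)/3 = 17/3.
E[X] = (1/2)·(12/5) + (1/2)·(17/3) = 121/30.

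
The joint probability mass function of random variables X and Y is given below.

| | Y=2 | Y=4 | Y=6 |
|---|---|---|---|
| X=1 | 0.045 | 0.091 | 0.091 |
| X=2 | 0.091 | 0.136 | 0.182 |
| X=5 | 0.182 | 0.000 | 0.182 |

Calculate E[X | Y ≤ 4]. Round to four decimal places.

2.7523

P(Y ≤ 4) = 0.545.
Σ X·P over the event = 1·(0.045) + 1·(0.091) + 2·(0.091) + 2·(0.136) + 5·(0.182) = 1.500.
E[X | Y ≤ 4] = (1.500) / (0.545) = 2.7523.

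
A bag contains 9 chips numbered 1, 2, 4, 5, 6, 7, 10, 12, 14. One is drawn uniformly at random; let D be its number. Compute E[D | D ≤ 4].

7/3

P(D ≤ 4) = 1/3.
Σ over the event: 1·1/9 + 2·1/9 + 4·1/9 = 7/9.
E[D | D ≤ 4] = (7/9) / (1/3) = 7/3.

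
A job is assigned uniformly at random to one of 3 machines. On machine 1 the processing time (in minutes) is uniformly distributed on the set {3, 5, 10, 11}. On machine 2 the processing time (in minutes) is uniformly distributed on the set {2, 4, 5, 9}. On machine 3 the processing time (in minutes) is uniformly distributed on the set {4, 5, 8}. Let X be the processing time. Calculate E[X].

E[X | machine 1] = (3+5+10+11)/4 = 29/4.
E[X | machine 2] = (2+4+5+9)/4 = 5.
E[X | machine 3] = (4+5+8)/3 = 17/3.
By the law of total expectation,
E[X] = (1/3)·(29/4) + (1/3)·(5) + (1/3)·(17/3) = 215/36.

215/36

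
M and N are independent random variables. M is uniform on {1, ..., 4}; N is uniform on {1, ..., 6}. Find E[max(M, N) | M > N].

Outcomes with M > N: (2,1), (3,1), (3,2), (4,1), (4,2), (4,3), each with probability 1/24.
E[max(M, N) | M > N] = (2 + 3 + 3 + 4 + 4 + 4) / 6 = 10/3.

10/3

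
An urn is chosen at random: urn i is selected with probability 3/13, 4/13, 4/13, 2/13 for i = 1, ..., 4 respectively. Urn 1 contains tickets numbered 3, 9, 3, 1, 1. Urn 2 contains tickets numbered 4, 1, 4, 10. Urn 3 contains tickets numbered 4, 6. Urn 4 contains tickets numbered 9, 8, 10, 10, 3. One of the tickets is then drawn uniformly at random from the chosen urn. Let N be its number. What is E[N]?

E[N | urn 1] = (3+9+3+1+1)/5 = 17/5.
E[N | urn 2] = (4+1+4+10)/4 = 19/4.
E[N | urn 3] = (4+6)/2 = 5.
E[N | urn 4] = (9+8+10+10+3)/5 = 8.
E[N] = (3/13)·(17/5) + (4/13)·(19/4) + (4/13)·(5) + (2/13)·(8) = 326/65.

326/65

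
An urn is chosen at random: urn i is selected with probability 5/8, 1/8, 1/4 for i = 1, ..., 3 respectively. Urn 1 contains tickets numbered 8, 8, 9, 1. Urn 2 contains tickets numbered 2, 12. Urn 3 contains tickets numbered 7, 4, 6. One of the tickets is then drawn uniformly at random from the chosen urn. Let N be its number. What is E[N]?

305/48

E[N | urn 1] = (8+8+9+1)/4 = 13/2.
E[N | urn 2] = (2+12)/2 = 7.
E[N | urn 3] = (7+4+6)/3 = 17/3.
E[N] = (5/8)·(13/2) + (1/8)·(7) + (1/4)·(17/3) = 305/48.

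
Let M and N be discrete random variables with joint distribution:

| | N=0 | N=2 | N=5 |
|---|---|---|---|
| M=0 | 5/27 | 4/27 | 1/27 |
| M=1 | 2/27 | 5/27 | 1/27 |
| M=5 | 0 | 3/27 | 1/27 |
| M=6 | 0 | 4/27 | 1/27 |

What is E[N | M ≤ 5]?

P(M ≤ 5) = 22/27.
Σ N·P over the event = 0·(5/27) + 2·(4/27) + 5·(1/27) + 0·(2/27) + 2·(5/27) + 5·(1/27) + 2·(3/27) + 5·(1/27) = 13/9.
E[N | M ≤ 5] = (13/9) / (22/27) = 39/22.

39/22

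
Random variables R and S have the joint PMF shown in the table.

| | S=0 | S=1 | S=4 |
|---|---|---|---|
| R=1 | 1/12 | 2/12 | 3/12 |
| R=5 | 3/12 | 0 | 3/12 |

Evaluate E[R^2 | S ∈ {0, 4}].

77/5

P(S ∈ {0, 4}) = 5/6.
Summing R^2·P(R=x,S=y) over the conditioning event gives 77/6.
E[R^2 | S ∈ {0, 4}] = (77/6) / (5/6) = 77/5.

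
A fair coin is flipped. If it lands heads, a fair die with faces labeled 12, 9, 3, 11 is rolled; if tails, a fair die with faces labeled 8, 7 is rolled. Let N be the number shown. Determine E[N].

E[N | heads] = (12+9+3+11)/4 = 35/4.
E[N | tails] = (8+7)/2 = 15/2.
By the law of total expectation,
E[N] = (1/2)·(35/4) + (1/2)·(15/2) = 65/8.

65/8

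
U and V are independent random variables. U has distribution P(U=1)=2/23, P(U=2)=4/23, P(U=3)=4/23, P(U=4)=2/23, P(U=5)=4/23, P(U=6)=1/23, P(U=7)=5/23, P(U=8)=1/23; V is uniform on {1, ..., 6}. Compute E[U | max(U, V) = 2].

P(max(U, V) = 2) = 5/69.
Summing U·P(x,y) over outcomes with max(U, V) = 2 gives 3/23.
E[U | max(U, V) = 2] = (3/23) / (5/69) = 9/5.

9/5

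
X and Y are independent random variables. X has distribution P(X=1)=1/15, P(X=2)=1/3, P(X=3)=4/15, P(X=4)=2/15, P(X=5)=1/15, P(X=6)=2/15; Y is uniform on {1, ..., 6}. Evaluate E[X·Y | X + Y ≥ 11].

P(X + Y ≥ 11) = 1/18.
Summing XY·P(x,y) over outcomes with X + Y ≥ 11 gives 9/5.
E[X·Y | X + Y ≥ 11] = (9/5) / (1/18) = 162/5.

162/5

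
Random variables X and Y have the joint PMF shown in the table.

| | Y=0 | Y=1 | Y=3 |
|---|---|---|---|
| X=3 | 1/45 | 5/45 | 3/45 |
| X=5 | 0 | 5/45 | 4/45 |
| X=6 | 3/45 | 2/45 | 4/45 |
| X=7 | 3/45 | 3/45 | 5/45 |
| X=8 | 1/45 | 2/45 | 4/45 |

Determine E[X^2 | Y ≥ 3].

193/5

P(Y ≥ 3) = 4/9.
Σ X^2·P over the event = 9·(3/45) + 25·(4/45) + 36·(4/45) + 49·(5/45) + 64·(4/45) = 772/45.
E[X^2 | Y ≥ 3] = (772/45) / (4/9) = 193/5.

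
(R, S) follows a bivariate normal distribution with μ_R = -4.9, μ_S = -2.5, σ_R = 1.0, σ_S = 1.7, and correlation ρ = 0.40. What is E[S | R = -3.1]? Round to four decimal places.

E[S | R=x] = μ_S + ρ(σ_S/σ_R)(x − μ_R) for jointly normal variables.
E[S | R=-3.1] = -2.5 + (0.40)·(1.7/1.0)·(-3.1 − (-4.9)) = -2.5 + (0.68)·(1.8) = -1.2760.

-1.2760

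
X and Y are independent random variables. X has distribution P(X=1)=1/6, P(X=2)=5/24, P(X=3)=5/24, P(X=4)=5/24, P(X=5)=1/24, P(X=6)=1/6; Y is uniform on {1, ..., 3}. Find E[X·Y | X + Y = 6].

90/11

P(X + Y = 6) = 11/72.
Summing XY·P(x,y) over outcomes with X + Y = 6 gives 5/4.
E[X·Y | X + Y = 6] = (5/4) / (11/72) = 90/11.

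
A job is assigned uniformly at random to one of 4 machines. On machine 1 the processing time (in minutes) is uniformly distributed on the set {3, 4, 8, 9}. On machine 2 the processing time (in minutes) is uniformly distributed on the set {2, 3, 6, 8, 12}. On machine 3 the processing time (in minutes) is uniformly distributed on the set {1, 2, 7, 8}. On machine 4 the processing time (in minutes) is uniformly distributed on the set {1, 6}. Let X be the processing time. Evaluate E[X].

E[X | machine 1] = (3+4+8+9)/4 = 6.
E[X | machine 2] = (2+3+6+8+12)/5 = 31/5.
E[X | machine 3] = (1+2+7+8)/4 = 9/2.
E[X | machine 4] = (1+6)/2 = 7/2.
By the law of total expectation,
E[X] = (1/4)·(6) + (1/4)·(31/5) + (1/4)·(9/2) + (1/4)·(7/2) = 101/20.

101/20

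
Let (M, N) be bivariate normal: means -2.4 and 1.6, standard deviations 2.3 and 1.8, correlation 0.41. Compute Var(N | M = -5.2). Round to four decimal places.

2.6954

For a bivariate normal, Var(N | M=x) = σ_N²(1 − ρ²).
Var(N | M=-5.2) = (1.8)²·(1 − (0.41)²) = 3.24·0.8319 = 2.6954.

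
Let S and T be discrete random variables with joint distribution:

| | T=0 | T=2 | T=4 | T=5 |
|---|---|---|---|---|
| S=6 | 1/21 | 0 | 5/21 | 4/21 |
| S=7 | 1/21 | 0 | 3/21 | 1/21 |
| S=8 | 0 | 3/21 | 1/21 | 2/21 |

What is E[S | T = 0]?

P(T = 0) = 2/21.
Σ S·P over the event = 6·(1/21) + 7·(1/21) = 13/21.
E[S | T = 0] = (13/21) / (2/21) = 13/2.

13/2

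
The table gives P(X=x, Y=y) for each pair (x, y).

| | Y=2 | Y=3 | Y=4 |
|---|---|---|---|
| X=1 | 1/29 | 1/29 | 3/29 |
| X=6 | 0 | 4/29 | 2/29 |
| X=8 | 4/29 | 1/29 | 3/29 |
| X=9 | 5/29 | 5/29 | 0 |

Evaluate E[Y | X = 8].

23/8

P(X = 8) = 8/29.
Summing Y·P(X=x,Y=y) over the conditioning event gives 23/29.
E[Y | X = 8] = (23/29) / (8/29) = 23/8.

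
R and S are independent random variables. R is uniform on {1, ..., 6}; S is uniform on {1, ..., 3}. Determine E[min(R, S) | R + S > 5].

20/9

P(R + S > 5) = 1/2.
Summing min(R,S)·P(x,y) over outcomes with R + S > 5 gives 10/9.
E[min(R, S) | R + S > 5] = (10/9) / (1/2) = 20/9.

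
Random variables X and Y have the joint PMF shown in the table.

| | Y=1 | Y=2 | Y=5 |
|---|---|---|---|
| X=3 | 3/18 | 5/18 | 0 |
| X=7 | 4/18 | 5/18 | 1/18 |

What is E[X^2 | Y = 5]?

P(Y = 5) = 1/18.
Σ X^2·P over the event = 49·(1/18) = 49/18.
E[X^2 | Y = 5] = (49/18) / (1/18) = 49.

49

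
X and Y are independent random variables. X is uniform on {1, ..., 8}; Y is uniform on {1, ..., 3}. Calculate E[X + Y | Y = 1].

Outcomes with Y = 1: (1,1), (2,1), (3,1), (4,1), (5,1), (6,1), (7,1), (8,1), each with probability 1/24.
E[X + Y | Y = 1] = (2 + 3 + 4 + 5 + 6 + 7 + 8 + 9) / 8 = 11/2.

11/2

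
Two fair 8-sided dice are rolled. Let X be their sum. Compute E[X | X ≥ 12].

P(X ≥ 12) = 15/64.
Σ over the event: 12·5/64 + 13·1/16 + 14·3/64 + 15·1/32 + 16·1/64 = 25/8.
E[X | X ≥ 12] = (25/8) / (15/64) = 40/3.

40/3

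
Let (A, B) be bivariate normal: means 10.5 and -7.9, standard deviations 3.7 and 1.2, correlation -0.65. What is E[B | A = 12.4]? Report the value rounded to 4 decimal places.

E[B | A=x] = μ_B + ρ(σ_B/σ_A)(x − μ_A) for jointly normal variables.
E[B | A=12.4] = -7.9 + (-0.65)·(1.2/3.7)·(12.4 − (10.5)) = -7.9 + (-0.21081)·(1.9) = -8.3005.

-8.3005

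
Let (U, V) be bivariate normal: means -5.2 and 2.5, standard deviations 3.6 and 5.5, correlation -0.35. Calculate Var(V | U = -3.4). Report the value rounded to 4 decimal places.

For a bivariate normal, Var(V | U=x) = σ_V²(1 − ρ²).
Var(V | U=-3.4) = (5.5)²·(1 − (-0.35)²) = 30.25·0.8775 = 26.5444.

26.5444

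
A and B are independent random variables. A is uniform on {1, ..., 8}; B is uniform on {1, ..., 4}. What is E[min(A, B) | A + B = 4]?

Outcomes with A + B = 4: (1,3), (2,2), (3,1), each with probability 1/32.
E[min(A, B) | A + B = 4] = (1 + 2 + 1) / 3 = 4/3.

4/3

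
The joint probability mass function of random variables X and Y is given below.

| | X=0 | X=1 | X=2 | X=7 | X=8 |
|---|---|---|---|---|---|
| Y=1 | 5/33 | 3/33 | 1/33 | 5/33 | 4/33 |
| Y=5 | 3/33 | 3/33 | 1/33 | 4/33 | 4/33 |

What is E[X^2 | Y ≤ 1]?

P(Y ≤ 1) = 6/11.
Σ X^2·P over the event = 0·(5/33) + 1·(3/33) + 4·(1/33) + 49·(5/33) + 64·(4/33) = 508/33.
E[X^2 | Y ≤ 1] = (508/33) / (6/11) = 254/9.

254/9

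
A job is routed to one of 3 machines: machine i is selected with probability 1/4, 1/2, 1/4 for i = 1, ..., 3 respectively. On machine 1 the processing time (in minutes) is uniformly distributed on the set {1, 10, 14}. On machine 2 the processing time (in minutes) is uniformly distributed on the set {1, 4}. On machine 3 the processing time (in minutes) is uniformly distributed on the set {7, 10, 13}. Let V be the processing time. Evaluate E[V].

E[V | machine 1] = (1+10+14)/3 = 25/3.
E[V | machine 2] = (1+4)/2 = 5/2.
E[V | machine 3] = (7+10+13)/3 = 10.
By the law of total expectation,
E[V] = (1/4)·(25/3) + (1/2)·(5/2) + (1/4)·(10) = 35/6.

35/6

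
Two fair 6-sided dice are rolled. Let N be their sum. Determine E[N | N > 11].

P(N > 11) = 1/36.
Σ over the event: 12·1/36 = 1/3.
E[N | N > 11] = (1/3) / (1/36) = 12.

12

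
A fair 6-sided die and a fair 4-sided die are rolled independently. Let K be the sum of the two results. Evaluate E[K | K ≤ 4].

P(K ≤ 4) = 1/4.
Σ over the event: 2·1/24 + 3·1/12 + 4·1/8 = 5/6.
E[K | K ≤ 4] = (5/6) / (1/4) = 10/3.

10/3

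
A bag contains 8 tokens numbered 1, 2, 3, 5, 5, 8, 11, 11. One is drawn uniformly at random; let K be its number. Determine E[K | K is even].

5

P(K is even) = 1/4.
Σ over the event: 2·1/8 + 8·1/8 = 5/4.
E[K | K is even] = (5/4) / (1/4) = 5.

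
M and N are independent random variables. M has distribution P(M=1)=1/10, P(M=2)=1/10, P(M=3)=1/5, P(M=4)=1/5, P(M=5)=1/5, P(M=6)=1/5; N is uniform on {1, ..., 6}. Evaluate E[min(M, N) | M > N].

69/29

P(M > N) = 29/60.
Summing min(M,N)·P(x,y) over outcomes with M > N gives 23/20.
E[min(M, N) | M > N] = (23/20) / (29/60) = 69/29.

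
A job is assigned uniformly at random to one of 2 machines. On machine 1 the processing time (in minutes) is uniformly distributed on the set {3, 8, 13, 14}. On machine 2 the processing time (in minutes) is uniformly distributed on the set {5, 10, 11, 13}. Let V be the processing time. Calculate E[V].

77/8

E[V | machine 1] = (3+8+13+14)/4 = 19/2.
E[V | machine 2] = (5+10+11+13)/4 = 39/4.
By the law of total expectation,
E[V] = (1/2)·(19/2) + (1/2)·(39/4) = 77/8.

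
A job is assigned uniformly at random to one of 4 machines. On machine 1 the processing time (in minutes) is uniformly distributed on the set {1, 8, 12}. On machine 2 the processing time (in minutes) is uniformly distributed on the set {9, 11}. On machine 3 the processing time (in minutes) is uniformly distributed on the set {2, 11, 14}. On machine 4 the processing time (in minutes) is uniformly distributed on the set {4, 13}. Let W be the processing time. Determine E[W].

69/8

E[W | machine 1] = (1+8+12)/3 = 7.
E[W | machine 2] = (9+11)/2 = 10.
E[W | machine 3] = (2+11+14)/3 = 9.
E[W | machine 4] = (4+13)/2 = 17/2.
E[W] = (1/4)·(7) + (1/4)·(10) + (1/4)·(9) + (1/4)·(17/2) = 69/8.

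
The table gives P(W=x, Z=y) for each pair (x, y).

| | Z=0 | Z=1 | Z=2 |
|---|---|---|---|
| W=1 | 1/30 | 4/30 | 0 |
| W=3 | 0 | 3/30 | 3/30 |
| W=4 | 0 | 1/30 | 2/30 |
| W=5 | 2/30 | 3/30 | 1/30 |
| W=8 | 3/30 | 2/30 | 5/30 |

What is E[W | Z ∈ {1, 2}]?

55/12

P(Z ∈ {1, 2}) = 4/5.
Summing W·P(W=x,Z=y) over the conditioning event gives 11/3.
E[W | Z ∈ {1, 2}] = (11/3) / (4/5) = 55/12.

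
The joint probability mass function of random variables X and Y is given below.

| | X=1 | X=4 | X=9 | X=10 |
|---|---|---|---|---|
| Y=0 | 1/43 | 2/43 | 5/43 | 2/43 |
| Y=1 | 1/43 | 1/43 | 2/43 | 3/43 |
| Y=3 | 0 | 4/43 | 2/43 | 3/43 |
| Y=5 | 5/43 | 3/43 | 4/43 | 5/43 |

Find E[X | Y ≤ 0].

P(Y ≤ 0) = 10/43.
Σ X·P over the event = 1·(1/43) + 4·(2/43) + 9·(5/43) + 10·(2/43) = 74/43.
E[X | Y ≤ 0] = (74/43) / (10/43) = 37/5.

37/5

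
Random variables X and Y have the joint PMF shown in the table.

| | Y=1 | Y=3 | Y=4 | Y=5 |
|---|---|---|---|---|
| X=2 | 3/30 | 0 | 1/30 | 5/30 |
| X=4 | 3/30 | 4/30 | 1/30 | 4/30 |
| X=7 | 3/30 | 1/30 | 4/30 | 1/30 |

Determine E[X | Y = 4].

17/3

P(Y = 4) = 1/5.
Summing X·P(X=x,Y=y) over the conditioning event gives 17/15.
E[X | Y = 4] = (17/15) / (1/5) = 17/3.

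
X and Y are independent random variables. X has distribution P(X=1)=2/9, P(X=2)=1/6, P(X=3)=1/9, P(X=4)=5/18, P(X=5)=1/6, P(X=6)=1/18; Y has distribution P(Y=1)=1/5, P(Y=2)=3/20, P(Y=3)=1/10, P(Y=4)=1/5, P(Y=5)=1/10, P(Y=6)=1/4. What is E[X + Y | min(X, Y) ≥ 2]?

P(min(X, Y) ≥ 2) = 28/45.
Summing (X+Y)·P(x,y) over outcomes with min(X, Y) ≥ 2 gives 5.
E[X + Y | min(X, Y) ≥ 2] = (5) / (28/45) = 225/28.

225/28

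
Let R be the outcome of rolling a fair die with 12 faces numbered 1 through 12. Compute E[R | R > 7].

Given R > 7, R is equally likely to be any of {8, 9, 10, 11, 12}.
E[R | R > 7] = (8 + 9 + 10 + 11 + 12) / 5 = 10.

10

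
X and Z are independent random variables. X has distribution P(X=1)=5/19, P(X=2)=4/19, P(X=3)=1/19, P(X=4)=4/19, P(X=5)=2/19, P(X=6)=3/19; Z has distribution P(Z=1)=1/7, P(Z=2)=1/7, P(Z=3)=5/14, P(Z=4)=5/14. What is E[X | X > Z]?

P(X > Z) = 59/133.
Summing X·P(x,y) over outcomes with X > Z gives 282/133.
E[X | X > Z] = (282/133) / (59/133) = 282/59.

282/59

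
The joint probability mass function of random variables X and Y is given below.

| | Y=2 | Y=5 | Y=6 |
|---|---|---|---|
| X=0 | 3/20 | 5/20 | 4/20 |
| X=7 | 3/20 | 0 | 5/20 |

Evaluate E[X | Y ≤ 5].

21/11

P(Y ≤ 5) = 11/20.
Σ X·P over the event = 0·(3/20) + 0·(5/20) + 7·(3/20) = 21/20.
E[X | Y ≤ 5] = (21/20) / (11/20) = 21/11.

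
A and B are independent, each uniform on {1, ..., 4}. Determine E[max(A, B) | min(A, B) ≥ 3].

15/4

Outcomes with min(A, B) ≥ 3: (3,3), (3,4), (4,3), (4,4), each with probability 1/16.
E[max(A, B) | min(A, B) ≥ 3] = (3 + 4 + 4 + 4) / 4 = 15/4.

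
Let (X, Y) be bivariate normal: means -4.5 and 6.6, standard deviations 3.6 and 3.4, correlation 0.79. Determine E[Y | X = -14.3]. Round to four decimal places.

The regression of Y on X has slope ρ·σ_Y/σ_X and passes through (μ_X, μ_Y).
E[Y | X=-14.3] = 6.6 + (0.79)·(3.4/3.6)·(-14.3 − (-4.5)) = 6.6 + (0.74611)·(-9.8) = -0.7119.

-0.7119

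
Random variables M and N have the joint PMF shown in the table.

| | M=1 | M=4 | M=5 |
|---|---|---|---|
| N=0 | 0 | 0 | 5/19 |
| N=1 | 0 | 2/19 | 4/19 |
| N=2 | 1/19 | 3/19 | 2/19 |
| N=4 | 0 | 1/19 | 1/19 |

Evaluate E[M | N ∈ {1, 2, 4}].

30/7

P(N ∈ {1, 2, 4}) = 14/19.
Σ M·P over the event = 1·(1/19) + 4·(2/19) + 4·(3/19) + 4·(1/19) + 5·(4/19) + 5·(2/19) + 5·(1/19) = 60/19.
E[M | N ∈ {1, 2, 4}] = (60/19) / (14/19) = 30/7.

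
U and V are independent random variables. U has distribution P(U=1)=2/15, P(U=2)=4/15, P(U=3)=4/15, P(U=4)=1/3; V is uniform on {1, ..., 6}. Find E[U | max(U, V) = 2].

9/5

P(max(U, V) = 2) = 1/9.
Summing U·P(x,y) over outcomes with max(U, V) = 2 gives 1/5.
E[U | max(U, V) = 2] = (1/5) / (1/9) = 9/5.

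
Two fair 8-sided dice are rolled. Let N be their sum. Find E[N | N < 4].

P(N < 4) = 3/64.
Σ over the event: 2·1/64 + 3·1/32 = 1/8.
E[N | N < 4] = (1/8) / (3/64) = 8/3.

8/3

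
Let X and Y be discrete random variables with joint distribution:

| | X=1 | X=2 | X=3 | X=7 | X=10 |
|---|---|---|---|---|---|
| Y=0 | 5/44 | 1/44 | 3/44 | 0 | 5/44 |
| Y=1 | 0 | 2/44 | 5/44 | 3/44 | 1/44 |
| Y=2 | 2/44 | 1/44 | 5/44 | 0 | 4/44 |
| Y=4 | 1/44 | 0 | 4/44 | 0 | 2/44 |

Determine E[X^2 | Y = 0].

268/7

P(Y = 0) = 7/22.
Σ X^2·P over the event = 1·(5/44) + 4·(1/44) + 9·(3/44) + 100·(5/44) = 134/11.
E[X^2 | Y = 0] = (134/11) / (7/22) = 268/7.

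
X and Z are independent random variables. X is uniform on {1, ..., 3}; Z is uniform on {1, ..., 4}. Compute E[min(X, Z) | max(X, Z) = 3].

P(max(X, Z) = 3) = 5/12.
Summing min(X,Z)·P(x,y) over outcomes with max(X, Z) = 3 gives 3/4.
E[min(X, Z) | max(X, Z) = 3] = (3/4) / (5/12) = 9/5.

9/5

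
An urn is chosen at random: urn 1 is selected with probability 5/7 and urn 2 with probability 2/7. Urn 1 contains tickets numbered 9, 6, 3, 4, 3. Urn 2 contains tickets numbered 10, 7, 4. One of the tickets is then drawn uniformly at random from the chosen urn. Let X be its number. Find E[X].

39/7

E[X | urn 1] = (9+6+3+4+3)/5 = 5.
E[X | urn 2] = (10+7+4)/3 = 7.
By the law of total expectation,
E[X] = (5/7)·(5) + (2/7)·(7) = 39/7.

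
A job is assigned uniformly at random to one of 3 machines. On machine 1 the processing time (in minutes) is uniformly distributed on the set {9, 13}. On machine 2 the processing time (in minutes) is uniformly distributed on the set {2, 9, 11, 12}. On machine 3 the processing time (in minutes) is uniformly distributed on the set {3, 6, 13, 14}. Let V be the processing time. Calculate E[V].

E[V | machine 1] = (9+13)/2 = 11.
E[V | machine 2] = (2+9+11+12)/4 = 17/2.
E[V | machine 3] = (3+6+13+14)/4 = 9.
By the law of total expectation,
E[V] = (1/3)·(11) + (1/3)·(17/2) + (1/3)·(9) = 19/2.

19/2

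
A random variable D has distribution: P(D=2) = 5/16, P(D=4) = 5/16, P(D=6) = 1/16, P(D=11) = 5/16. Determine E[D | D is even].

P(D is even) = 11/16.
Σ over the event: 2·5/16 + 4·5/16 + 6·1/16 = 9/4.
E[D | D is even] = (9/4) / (11/16) = 36/11.

36/11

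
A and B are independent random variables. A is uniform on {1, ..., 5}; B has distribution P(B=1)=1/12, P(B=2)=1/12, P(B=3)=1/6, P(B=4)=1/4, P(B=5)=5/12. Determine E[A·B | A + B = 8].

153/10

P(A + B = 8) = 1/6.
Summing AB·P(x,y) over outcomes with A + B = 8 gives 51/20.
E[A·B | A + B = 8] = (51/20) / (1/6) = 153/10.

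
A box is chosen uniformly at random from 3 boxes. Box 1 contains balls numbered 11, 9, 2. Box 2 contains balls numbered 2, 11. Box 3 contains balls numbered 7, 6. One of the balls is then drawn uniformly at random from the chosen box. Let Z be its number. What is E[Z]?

E[Z | box 1] = (11+9+2)/3 = 22/3.
E[Z | box 2] = (2+11)/2 = 13/2.
E[Z | box 3] = (7+6)/2 = 13/2.
E[Z] = (1/3)·(22/3) + (1/3)·(13/2) + (1/3)·(13/2) = 61/9.

61/9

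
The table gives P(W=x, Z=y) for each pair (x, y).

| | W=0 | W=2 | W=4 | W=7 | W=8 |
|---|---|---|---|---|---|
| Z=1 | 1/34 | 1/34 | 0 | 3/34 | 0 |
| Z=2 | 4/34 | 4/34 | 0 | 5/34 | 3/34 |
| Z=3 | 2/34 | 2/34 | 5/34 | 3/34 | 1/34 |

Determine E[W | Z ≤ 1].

P(Z ≤ 1) = 5/34.
Summing W·P(W=x,Z=y) over the conditioning event gives 23/34.
E[W | Z ≤ 1] = (23/34) / (5/34) = 23/5.

23/5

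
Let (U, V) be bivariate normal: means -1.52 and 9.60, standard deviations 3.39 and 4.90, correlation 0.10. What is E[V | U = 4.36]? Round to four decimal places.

10.4499

The regression of V on U has slope ρ·σ_V/σ_U and passes through (μ_U, μ_V).
E[V | U=4.36] = 9.60 + (0.10)·(4.90/3.39)·(4.36 − (-1.52)) = 9.60 + (0.14454)·(5.88) = 10.4499.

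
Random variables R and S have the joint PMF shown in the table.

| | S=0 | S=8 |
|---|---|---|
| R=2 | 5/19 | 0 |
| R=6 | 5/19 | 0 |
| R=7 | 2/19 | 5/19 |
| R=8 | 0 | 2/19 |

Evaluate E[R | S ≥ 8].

51/7

P(S ≥ 8) = 7/19.
Σ R·P over the event = 7·(5/19) + 8·(2/19) = 51/19.
E[R | S ≥ 8] = (51/19) / (7/19) = 51/7.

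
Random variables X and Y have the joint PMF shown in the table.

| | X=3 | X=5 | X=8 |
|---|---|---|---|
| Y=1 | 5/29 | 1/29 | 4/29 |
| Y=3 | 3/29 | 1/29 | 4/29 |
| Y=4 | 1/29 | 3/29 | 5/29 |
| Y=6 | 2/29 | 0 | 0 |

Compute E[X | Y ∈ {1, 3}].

49/9

P(Y ∈ {1, 3}) = 18/29.
Σ X·P over the event = 3·(5/29) + 3·(3/29) + 5·(1/29) + 5·(1/29) + 8·(4/29) + 8·(4/29) = 98/29.
E[X | Y ∈ {1, 3}] = (98/29) / (18/29) = 49/9.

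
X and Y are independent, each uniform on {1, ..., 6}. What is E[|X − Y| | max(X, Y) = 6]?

P(max(X, Y) = 6) = 11/36.
Summing |X−Y|·P(x,y) over outcomes with max(X, Y) = 6 gives 5/6.
E[|X − Y| | max(X, Y) = 6] = (5/6) / (11/36) = 30/11.

30/11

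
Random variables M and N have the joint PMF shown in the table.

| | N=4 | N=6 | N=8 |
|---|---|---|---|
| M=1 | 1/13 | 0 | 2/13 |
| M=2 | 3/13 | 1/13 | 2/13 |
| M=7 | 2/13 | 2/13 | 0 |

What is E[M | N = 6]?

P(N = 6) = 3/13.
Σ M·P over the event = 2·(1/13) + 7·(2/13) = 16/13.
E[M | N = 6] = (16/13) / (3/13) = 16/3.

16/3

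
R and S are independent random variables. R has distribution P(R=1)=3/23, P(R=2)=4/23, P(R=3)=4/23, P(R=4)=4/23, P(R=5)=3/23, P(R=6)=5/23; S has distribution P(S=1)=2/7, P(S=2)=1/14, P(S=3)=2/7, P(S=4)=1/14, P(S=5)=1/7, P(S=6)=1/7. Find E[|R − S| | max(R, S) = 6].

P(max(R, S) = 6) = 53/161.
Summing |R−S|·P(x,y) over outcomes with max(R, S) = 6 gives 22/23.
E[|R − S| | max(R, S) = 6] = (22/23) / (53/161) = 154/53.

154/53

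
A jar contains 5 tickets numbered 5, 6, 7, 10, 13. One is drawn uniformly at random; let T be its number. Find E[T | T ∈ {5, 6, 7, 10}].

7

P(T ∈ {5, 6, 7, 10}) = 4/5.
Σ over the event: 5·1/5 + 6·1/5 + 7·1/5 + 10·1/5 = 28/5.
E[T | T ∈ {5, 6, 7, 10}] = (28/5) / (4/5) = 7.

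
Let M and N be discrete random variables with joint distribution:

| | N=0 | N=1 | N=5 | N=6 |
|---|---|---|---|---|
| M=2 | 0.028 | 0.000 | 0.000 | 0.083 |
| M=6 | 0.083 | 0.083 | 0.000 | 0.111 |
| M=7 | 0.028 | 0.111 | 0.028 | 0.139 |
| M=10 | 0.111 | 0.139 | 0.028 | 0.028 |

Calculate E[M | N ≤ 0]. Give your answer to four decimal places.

7.4400

P(N ≤ 0) = 0.250.
Σ M·P over the event = 2·(0.028) + 6·(0.083) + 7·(0.028) + 10·(0.111) = 1.860.
E[M | N ≤ 0] = (1.860) / (0.250) = 7.4400.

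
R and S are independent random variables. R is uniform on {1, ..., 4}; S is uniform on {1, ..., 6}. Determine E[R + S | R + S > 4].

P(R + S > 4) = 3/4.
Summing (R+S)·P(x,y) over outcomes with R + S > 4 gives 31/6.
E[R + S | R + S > 4] = (31/6) / (3/4) = 62/9.

62/9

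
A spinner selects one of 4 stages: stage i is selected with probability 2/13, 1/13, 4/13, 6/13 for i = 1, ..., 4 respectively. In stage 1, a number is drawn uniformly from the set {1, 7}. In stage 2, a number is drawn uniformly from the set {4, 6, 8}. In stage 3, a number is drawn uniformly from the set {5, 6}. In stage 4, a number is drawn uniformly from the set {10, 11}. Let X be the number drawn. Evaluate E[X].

99/13

E[X | stage 1] = (1+7)/2 = 4.
E[X | stage 2] = (4+6+8)/3 = 6.
E[X | stage 3] = (5+6)/2 = 11/2.
E[X | stage 4] = (10+11)/2 = 21/2.
E[X] = (2/13)·(4) + (1/13)·(6) + (4/13)·(11/2) + (6/13)·(21/2) = 99/13.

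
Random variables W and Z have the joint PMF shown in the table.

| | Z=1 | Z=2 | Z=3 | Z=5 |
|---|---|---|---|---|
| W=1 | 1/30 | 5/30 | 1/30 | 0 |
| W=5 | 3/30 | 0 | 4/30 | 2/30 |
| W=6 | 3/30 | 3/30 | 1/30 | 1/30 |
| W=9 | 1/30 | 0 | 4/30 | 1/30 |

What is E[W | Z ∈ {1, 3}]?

P(Z ∈ {1, 3}) = 3/5.
Σ W·P over the event = 1·(1/30) + 1·(1/30) + 5·(3/30) + 5·(4/30) + 6·(3/30) + 6·(1/30) + 9·(1/30) + 9·(4/30) = 53/15.
E[W | Z ∈ {1, 3}] = (53/15) / (3/5) = 53/9.

53/9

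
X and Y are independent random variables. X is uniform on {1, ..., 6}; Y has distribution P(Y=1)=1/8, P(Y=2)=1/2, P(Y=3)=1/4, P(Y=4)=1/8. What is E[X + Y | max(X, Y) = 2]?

31/9

P(max(X, Y) = 2) = 3/16.
Summing (X+Y)·P(x,y) over outcomes with max(X, Y) = 2 gives 31/48.
E[X + Y | max(X, Y) = 2] = (31/48) / (3/16) = 31/9.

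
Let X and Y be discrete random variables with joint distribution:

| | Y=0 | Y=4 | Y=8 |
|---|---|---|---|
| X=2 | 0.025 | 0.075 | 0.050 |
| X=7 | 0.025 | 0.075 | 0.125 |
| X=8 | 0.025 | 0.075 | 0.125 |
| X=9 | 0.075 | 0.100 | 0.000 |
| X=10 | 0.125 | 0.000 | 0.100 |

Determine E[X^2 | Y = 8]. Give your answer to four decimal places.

P(Y = 8) = 0.400.
Σ X^2·P over the event = 4·(0.050) + 49·(0.125) + 64·(0.125) + 100·(0.100) = 24.325.
E[X^2 | Y = 8] = (24.325) / (0.400) = 60.8125.

60.8125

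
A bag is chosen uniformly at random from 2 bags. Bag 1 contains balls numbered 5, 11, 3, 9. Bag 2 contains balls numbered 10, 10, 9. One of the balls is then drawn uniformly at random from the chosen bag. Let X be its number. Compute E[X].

E[X | bag 1] = (5+11+3+9)/4 = 7.
E[X | bag 2] = (10+10+9)/3 = 29/3.
By the law of total expectation,
E[X] = (1/2)·(7) + (1/2)·(29/3) = 25/3.

25/3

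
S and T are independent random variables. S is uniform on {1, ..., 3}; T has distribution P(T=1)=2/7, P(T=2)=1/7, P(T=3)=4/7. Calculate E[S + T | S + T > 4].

49/9

P(S + T > 4) = 3/7.
Summing (S+T)·P(x,y) over outcomes with S + T > 4 gives 7/3.
E[S + T | S + T > 4] = (7/3) / (3/7) = 49/9.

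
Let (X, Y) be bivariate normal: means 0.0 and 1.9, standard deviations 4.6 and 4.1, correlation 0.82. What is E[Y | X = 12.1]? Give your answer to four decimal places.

For a bivariate normal, E[Y | X=x] = μ_Y + ρ·(σ_Y/σ_X)·(x − μ_X).
E[Y | X=12.1] = 1.9 + (0.82)·(4.1/4.6)·(12.1 − (0.0)) = 1.9 + (0.73087)·(12.1) = 10.7435.

10.7435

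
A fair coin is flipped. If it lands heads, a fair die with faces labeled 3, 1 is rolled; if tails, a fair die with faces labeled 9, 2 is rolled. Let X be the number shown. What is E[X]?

15/4

E[X | heads] = (3+1)/2 = 2.
E[X | tails] = (9+2)/2 = 11/2.
E[X] = (1/2)·(2) + (1/2)·(11/2) = 15/4.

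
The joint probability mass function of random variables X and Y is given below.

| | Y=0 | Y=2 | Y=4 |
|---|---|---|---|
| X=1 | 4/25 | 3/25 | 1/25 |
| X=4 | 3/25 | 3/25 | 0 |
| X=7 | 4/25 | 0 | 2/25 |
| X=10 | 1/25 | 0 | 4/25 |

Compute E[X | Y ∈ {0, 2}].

P(Y ∈ {0, 2}) = 18/25.
Σ X·P over the event = 1·(4/25) + 1·(3/25) + 4·(3/25) + 4·(3/25) + 7·(4/25) + 10·(1/25) = 69/25.
E[X | Y ∈ {0, 2}] = (69/25) / (18/25) = 23/6.

23/6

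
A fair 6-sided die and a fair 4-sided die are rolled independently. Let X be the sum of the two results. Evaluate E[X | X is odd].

6

P(X is odd) = 1/2.
Σ over the event: 3·1/12 + 5·1/6 + 7·1/6 + 9·1/12 = 3.
E[X | X is odd] = (3) / (1/2) = 6.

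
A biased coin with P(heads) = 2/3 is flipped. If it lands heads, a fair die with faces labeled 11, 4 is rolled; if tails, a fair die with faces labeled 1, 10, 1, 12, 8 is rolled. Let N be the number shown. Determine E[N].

E[N | heads] = (11+4)/2 = 15/2.
E[N | tails] = (1+10+1+12+8)/5 = 32/5.
E[N] = (2/3)·(15/2) + (1/3)·(32/5) = 107/15.

107/15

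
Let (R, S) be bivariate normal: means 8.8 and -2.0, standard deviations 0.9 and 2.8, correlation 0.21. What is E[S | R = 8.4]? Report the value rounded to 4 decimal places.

-2.2613

For a bivariate normal, E[S | R=x] = μ_S + ρ·(σ_S/σ_R)·(x − μ_R).
E[S | R=8.4] = -2.0 + (0.21)·(2.8/0.9)·(8.4 − (8.8)) = -2.0 + (0.65333)·(-0.4) = -2.2613.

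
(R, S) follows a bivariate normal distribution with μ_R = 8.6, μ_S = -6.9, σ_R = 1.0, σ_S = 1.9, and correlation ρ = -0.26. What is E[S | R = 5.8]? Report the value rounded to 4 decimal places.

-5.5168

For a bivariate normal, E[S | R=x] = μ_S + ρ·(σ_S/σ_R)·(x − μ_R).
E[S | R=5.8] = -6.9 + (-0.26)·(1.9/1.0)·(5.8 − (8.6)) = -6.9 + (-0.494)·(-2.8) = -5.5168.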